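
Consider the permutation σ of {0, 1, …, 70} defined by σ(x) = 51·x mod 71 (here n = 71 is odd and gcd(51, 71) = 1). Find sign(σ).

-1

Trace 20: π^k(20) = [20, 26, 48, 34, 30, 39, 1] for k=0..6.
6 cycles of lengths [14, 14, 14, 14, 14, 1].
Σ(ℓ_i−1) = 71−6 = 65; sign = (−1)^65 = -1.
(51|71)_J = -1 (Zolotarev's lemma cross-check).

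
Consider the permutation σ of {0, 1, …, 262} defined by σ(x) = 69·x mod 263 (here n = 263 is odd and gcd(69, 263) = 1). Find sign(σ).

Orbit of 16 under x↦69x: [16, 52, 169, 89, 92, 36, 117]… (length divides ord_263(69)).
Cycle lengths of π_69 on ℤ/263ℤ: [131, 131, 1]; 3 cycles in total.
263 − 3 = 260 transpositions; sign(π) = (−1)^260 = +1.

+1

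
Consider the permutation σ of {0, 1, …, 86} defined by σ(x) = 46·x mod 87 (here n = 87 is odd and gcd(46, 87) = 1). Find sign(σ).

-1

Trace 70: π^k(70) = [70, 1, 46, 28] for k=0..3.
π_46 has 24 disjoint cycles with lengths [4, 4, 4, 4, 4, 4, 4, 4, 4, 4, 4, 4, 4, 4, 4, 4, 4, 4, 4, 4, 4, 1, 1, 1] on {0,…,86}.
sign(π) = (−1)^{n − #cycles} = (−1)^{87−24} = (−1)^63 = -1.
(46|87)_J = -1 (Zolotarev's lemma cross-check).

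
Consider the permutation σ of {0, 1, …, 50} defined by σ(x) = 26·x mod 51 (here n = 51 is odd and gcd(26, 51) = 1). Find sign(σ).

Start at x=1: 1 → 26 → 13 → 32 → 16 → 8 → 4 → … (one orbit).
Decompose π into cycles: lengths [8, 8, 8, 8, 8, 8, 2, 1] (8 cycles, including the fixed point 0).
8 cycles on 51: each ℓ→(−1)^(ℓ−1), product (−1)^43 = -1.
Via Zolotarev, sign(π_{26}) = (26|51) = -1.

-1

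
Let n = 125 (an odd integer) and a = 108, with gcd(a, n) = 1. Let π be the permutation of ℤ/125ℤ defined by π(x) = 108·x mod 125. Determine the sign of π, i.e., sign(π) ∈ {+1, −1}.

Trace 108: π^k(108) = [108, 39, 87, 21, 18, 69, 77] for k=0..6.
The orbit structure of x ↦ 108x mod 125: 4 orbits of sizes [100, 20, 4, 1].
n − c = 125 − 4 = 121; sign = (−1)^121 = -1.
Zolotarev: (108|125) = -1, matching the cycle-count sign.

-1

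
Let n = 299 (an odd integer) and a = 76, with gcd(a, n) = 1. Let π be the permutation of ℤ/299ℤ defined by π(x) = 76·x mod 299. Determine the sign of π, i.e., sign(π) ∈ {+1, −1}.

Trace 25: π^k(25) = [25, 106, 282, 203, 179, 149, 261] for k=0..6.
The orbit structure of x ↦ 76x mod 299: 5 orbits of sizes [132, 132, 22, 12, 1].
299 − 5 = 294 transpositions; sign(π) = (−1)^294 = +1.
Zolotarev: (76|299) = +1, matching the cycle-count sign.

+1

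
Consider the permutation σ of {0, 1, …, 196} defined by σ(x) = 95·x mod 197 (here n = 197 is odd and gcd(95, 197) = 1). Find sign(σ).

Trace 30: π^k(30) = [30, 92, 72, 142, 94, 65, 68] for k=0..6.
Cycle type of π: 196 + 1; total 2 cycles.
With 2 cycles on 197 points, sign = (−1)^{197−2} = -1.

-1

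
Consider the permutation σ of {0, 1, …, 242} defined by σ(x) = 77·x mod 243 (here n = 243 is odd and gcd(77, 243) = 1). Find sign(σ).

-1

Start at x=62: 62 → 157 → 182 → 163 → 158 → 16 → 17 → … (one orbit).
Cycle type of π: 162 + 54 + 18 + 6 + 2 + 1; total 6 cycles.
243 − 6 = 237 transpositions; sign(π) = (−1)^237 = -1.
Zolotarev: (77|243) = -1, matching the cycle-count sign.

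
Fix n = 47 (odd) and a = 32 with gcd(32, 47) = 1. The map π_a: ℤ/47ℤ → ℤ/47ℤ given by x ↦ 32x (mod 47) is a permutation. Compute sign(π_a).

+1

Trace 4: π^k(4) = [4, 34, 7, 36, 24, 16, 42] for k=0..6.
Decompose π into cycles: lengths [23, 23, 1] (3 cycles, including the fixed point 0).
47 − 3 = 44 transpositions; sign(π) = (−1)^44 = +1.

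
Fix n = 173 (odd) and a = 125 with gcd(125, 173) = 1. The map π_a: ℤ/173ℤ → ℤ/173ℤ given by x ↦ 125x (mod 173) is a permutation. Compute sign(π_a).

Start at x=36: 36 → 2 → 77 → 110 → 83 → 168 → 67 → … (one orbit).
The orbit structure of x ↦ 125x mod 173: 2 orbits of sizes [172, 1].
2 cycles on 173: each ℓ→(−1)^(ℓ−1), product (−1)^171 = -1.

-1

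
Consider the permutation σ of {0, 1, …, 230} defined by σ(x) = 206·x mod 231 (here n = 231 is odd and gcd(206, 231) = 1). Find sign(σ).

-1

Start at x=41: 41 → 130 → 215 → 169 → 164 → 58 → 167 → … (one orbit).
π_206 has 14 disjoint cycles with lengths [30, 30, 30, 30, 30, 30, 10, 10, 10, 6, 6, 6, 2, 1] on {0,…,230}.
14 cycles on 231: each ℓ→(−1)^(ℓ−1), product (−1)^217 = -1.
(206|231)_J = -1 (Zolotarev's lemma cross-check).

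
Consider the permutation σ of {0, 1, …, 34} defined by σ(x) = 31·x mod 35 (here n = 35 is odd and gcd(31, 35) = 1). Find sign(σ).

Trace 16: π^k(16) = [16, 6, 11, 26, 1, 31] for k=0..5.
π_31 has 10 disjoint cycles with lengths [6, 6, 6, 6, 6, 1, 1, 1, 1, 1] on {0,…,34}.
10 cycles on 35: each ℓ→(−1)^(ℓ−1), product (−1)^25 = -1.

-1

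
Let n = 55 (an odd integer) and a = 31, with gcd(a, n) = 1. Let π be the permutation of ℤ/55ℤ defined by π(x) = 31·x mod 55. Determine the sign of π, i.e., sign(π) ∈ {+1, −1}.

+1

Start at x=16: 16 → 1 → 31 → 26 → 36 → 16 (one orbit).
The orbit structure of x ↦ 31x mod 55: 15 orbits of sizes [5, 5, 5, 5, 5, 5, 5, 5, 5, 5, 1, 1, 1, 1, 1].
n − c = 55 − 15 = 40; sign = (−1)^40 = +1.
Zolotarev: (31|55) = +1, matching the cycle-count sign.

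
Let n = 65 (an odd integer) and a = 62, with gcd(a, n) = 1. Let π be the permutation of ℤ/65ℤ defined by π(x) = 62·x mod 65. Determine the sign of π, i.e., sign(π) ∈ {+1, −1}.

Trace 61: π^k(61) = [61, 12, 29, 43, 1, 62, 9] for k=0..6.
π_62 has 8 disjoint cycles with lengths [12, 12, 12, 12, 6, 6, 4, 1] on {0,…,64}.
With 8 cycles on 65 points, sign = (−1)^{65−8} = -1.

-1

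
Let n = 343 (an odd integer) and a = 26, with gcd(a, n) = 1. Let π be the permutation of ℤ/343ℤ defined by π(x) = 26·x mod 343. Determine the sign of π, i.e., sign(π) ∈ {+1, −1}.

-1

Orbit of 185 under x↦26x: [185, 8, 208, 263, 321, 114, 220]… (length divides ord_343(26)).
Cycle lengths of π_26 on ℤ/343ℤ: [294, 42, 6, 1]; 4 cycles in total.
sign(π) = (−1)^{n − #cycles} = (−1)^{343−4} = (−1)^339 = -1.
Via Zolotarev, sign(π_{26}) = (26|343) = -1.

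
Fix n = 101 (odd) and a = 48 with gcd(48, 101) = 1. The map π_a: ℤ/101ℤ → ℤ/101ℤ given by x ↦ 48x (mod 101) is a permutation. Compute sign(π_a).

Start at x=26: 26 → 36 → 11 → 23 → 94 → 68 → 32 → … (one orbit).
Cycle type of π: 100 + 1; total 2 cycles.
sign(π) = (−1)^{n − #cycles} = (−1)^{101−2} = (−1)^99 = -1.

-1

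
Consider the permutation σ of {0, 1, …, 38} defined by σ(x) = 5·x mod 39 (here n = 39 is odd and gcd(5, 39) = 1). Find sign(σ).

Orbit of 8 under x↦5x: [8, 1, 5, 25]… (length divides ord_39(5)).
Decompose π into cycles: lengths [4, 4, 4, 4, 4, 4, 4, 4, 4, 2, 1] (11 cycles, including the fixed point 0).
n − c = 39 − 11 = 28; sign = (−1)^28 = +1.

+1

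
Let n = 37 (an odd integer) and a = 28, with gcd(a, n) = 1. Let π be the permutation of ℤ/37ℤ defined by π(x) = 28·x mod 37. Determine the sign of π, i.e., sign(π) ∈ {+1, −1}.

Orbit of 3 under x↦28x: [3, 10, 21, 33, 36, 9, 30]… (length divides ord_37(28)).
Cycle lengths of π_28 on ℤ/37ℤ: [18, 18, 1]; 3 cycles in total.
Σ(ℓ_i−1) = 37−3 = 34; sign = (−1)^34 = +1.
The Jacobi symbol (28|37) = +1 (Zolotarev) agrees.

+1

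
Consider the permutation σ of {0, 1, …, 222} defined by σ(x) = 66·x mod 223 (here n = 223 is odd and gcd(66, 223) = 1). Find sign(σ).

+1

Start at x=169: 169 → 4 → 41 → 30 → 196 → 2 → 132 → … (one orbit).
Cycle type of π: 37×6 + 1; total 7 cycles.
7 cycles on 223: each ℓ→(−1)^(ℓ−1), product (−1)^216 = +1.
(66|223)_J = +1 (Zolotarev's lemma cross-check).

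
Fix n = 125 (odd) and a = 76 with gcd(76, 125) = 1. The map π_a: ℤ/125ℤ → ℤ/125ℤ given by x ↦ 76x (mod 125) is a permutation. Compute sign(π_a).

+1

Trace 1: π^k(1) = [1, 76, 26, 101, 51] for k=0..4.
Decompose π into cycles: lengths [5, 5, 5, 5, 5, 5, 5, 5, 5, 5, 5, 5, 5, 5, 5, 5, 5, 5, 5, 5, 1, 1, 1, 1, 1, 1, 1, 1, 1, 1, 1, 1, 1, 1, 1, 1, 1, 1, 1, 1, 1, 1, 1, 1, 1] (45 cycles, including the fixed point 0).
sign(π) = (−1)^{n − #cycles} = (−1)^{125−45} = (−1)^80 = +1.
The Jacobi symbol (76|125) = +1 (Zolotarev) agrees.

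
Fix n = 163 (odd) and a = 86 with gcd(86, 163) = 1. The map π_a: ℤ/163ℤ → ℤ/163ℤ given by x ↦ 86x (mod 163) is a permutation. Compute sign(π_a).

Trace 98: π^k(98) = [98, 115, 110, 6, 27, 40, 17] for k=0..6.
The orbit structure of x ↦ 86x mod 163: 4 orbits of sizes [54, 54, 54, 1].
n − c = 163 − 4 = 159; sign = (−1)^159 = -1.
The Jacobi symbol (86|163) = -1 (Zolotarev) agrees.

-1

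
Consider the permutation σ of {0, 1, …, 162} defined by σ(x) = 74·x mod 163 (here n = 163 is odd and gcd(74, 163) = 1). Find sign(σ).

Orbit of 134 under x↦74x: [134, 136, 121, 152, 1, 74, 97]… (length divides ord_163(74)).
Cycle type of π: 81×2 + 1; total 3 cycles.
sign(π) = (−1)^{n − #cycles} = (−1)^{163−3} = (−1)^160 = +1.
Check: (74/163) = +1 by Zolotarev.

+1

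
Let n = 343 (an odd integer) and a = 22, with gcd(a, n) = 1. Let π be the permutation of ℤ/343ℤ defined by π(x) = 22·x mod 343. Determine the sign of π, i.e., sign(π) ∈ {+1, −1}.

+1

Start at x=183: 183 → 253 → 78 → 1 → 22 → 141 → 15 → … (one orbit).
The orbit structure of x ↦ 22x mod 343: 19 orbits of sizes [49, 49, 49, 49, 49, 49, 7, 7, 7, 7, 7, 7, 1, 1, 1, 1, 1, 1, 1].
With 19 cycles on 343 points, sign = (−1)^{343−19} = +1.
Zolotarev: (22|343) = +1, matching the cycle-count sign.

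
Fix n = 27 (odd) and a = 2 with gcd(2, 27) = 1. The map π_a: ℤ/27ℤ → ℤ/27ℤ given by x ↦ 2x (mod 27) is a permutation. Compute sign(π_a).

Trace 26: π^k(26) = [26, 25, 23, 19, 11, 22, 17] for k=0..6.
π_2 has 4 disjoint cycles with lengths [18, 6, 2, 1] on {0,…,26}.
Σ(ℓ_i−1) = 27−4 = 23; sign = (−1)^23 = -1.
(2|27)_J = -1 (Zolotarev's lemma cross-check).

-1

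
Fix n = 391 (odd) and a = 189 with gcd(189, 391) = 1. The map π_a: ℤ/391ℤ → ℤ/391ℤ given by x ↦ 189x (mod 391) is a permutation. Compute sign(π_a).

Trace 55: π^k(55) = [55, 229, 271, 389, 13, 111, 256] for k=0..6.
π_189 has 8 disjoint cycles with lengths [88, 88, 88, 88, 22, 8, 8, 1] on {0,…,390}.
Σ(ℓ_i−1) = 391−8 = 383; sign = (−1)^383 = -1.

-1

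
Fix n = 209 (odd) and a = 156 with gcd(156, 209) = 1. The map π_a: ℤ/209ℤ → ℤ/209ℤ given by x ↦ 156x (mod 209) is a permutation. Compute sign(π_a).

-1

Orbit of 138 under x↦156x: [138, 1, 156, 92, 140, 104, 131]… (length divides ord_209(156)).
Cycle type of π: 90×2 + 10 + 9×2 + 1; total 6 cycles.
sign(π) = (−1)^{n − #cycles} = (−1)^{209−6} = (−1)^203 = -1.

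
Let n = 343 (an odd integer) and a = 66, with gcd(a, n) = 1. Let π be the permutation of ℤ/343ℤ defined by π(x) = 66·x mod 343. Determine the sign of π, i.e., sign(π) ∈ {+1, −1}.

-1

Orbit of 97 under x↦66x: [97, 228, 299, 183, 73, 16, 27]… (length divides ord_343(66)).
Decompose π into cycles: lengths [294, 42, 6, 1] (4 cycles, including the fixed point 0).
4 cycles on 343: each ℓ→(−1)^(ℓ−1), product (−1)^339 = -1.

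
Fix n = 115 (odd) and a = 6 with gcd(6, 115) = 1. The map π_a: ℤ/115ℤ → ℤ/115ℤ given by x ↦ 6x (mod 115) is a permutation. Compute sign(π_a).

Orbit of 6 under x↦6x: [6, 36, 101, 31, 71, 81, 26]… (length divides ord_115(6)).
Cycle type of π: 11×10 + 1×5; total 15 cycles.
sign(π) = (−1)^{n − #cycles} = (−1)^{115−15} = (−1)^100 = +1.
Zolotarev: (6|115) = +1, matching the cycle-count sign.

+1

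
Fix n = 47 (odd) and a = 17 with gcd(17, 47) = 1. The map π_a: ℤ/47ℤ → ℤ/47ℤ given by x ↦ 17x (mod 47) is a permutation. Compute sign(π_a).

Start at x=18: 18 → 24 → 32 → 27 → 36 → 1 → 17 → … (one orbit).
Cycle type of π: 23×2 + 1; total 3 cycles.
47 − 3 = 44 transpositions; sign(π) = (−1)^44 = +1.
Via Zolotarev, sign(π_{17}) = (17|47) = +1.

+1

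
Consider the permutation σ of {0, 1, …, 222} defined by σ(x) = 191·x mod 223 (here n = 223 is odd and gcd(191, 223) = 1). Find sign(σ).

Orbit of 7 under x↦191x: [7, 222, 32, 91, 210, 193, 68]… (length divides ord_223(191)).
Cycle lengths of π_191 on ℤ/223ℤ: [74, 74, 74, 1]; 4 cycles in total.
4 cycles on 223: each ℓ→(−1)^(ℓ−1), product (−1)^219 = -1.
Check: (191/223) = -1 by Zolotarev.

-1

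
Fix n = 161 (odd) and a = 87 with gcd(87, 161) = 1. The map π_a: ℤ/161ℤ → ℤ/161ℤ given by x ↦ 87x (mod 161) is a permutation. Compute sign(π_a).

-1

Orbit of 47 under x↦87x: [47, 64, 94, 128, 27, 95, 54]… (length divides ord_161(87)).
Cycle lengths of π_87 on ℤ/161ℤ: [66, 66, 11, 11, 6, 1]; 6 cycles in total.
161 − 6 = 155 transpositions; sign(π) = (−1)^155 = -1.
Zolotarev: (87|161) = -1, matching the cycle-count sign.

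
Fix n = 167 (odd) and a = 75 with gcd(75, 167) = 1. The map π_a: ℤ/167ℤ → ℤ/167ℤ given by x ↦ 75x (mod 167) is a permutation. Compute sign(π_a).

Orbit of 124 under x↦75x: [124, 115, 108, 84, 121, 57, 100]… (length divides ord_167(75)).
The orbit structure of x ↦ 75x mod 167: 3 orbits of sizes [83, 83, 1].
n − c = 167 − 3 = 164; sign = (−1)^164 = +1.

+1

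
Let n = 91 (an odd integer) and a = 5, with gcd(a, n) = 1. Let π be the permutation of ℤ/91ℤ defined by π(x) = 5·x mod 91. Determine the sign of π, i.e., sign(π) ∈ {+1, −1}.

+1

Orbit of 25 under x↦5x: [25, 34, 79, 31, 64, 47, 53]… (length divides ord_91(5)).
The orbit structure of x ↦ 5x mod 91: 11 orbits of sizes [12, 12, 12, 12, 12, 12, 6, 4, 4, 4, 1].
n − c = 91 − 11 = 80; sign = (−1)^80 = +1.
(5|91)_J = +1 (Zolotarev's lemma cross-check).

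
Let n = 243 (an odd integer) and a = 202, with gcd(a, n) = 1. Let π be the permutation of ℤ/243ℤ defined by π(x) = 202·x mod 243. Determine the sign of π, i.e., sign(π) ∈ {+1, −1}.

+1

Orbit of 109 under x↦202x: [109, 148, 7, 199, 103, 151, 127]… (length divides ord_243(202)).
π_202 has 11 disjoint cycles with lengths [81, 81, 27, 27, 9, 9, 3, 3, 1, 1, 1] on {0,…,242}.
sign(π) = (−1)^{n − #cycles} = (−1)^{243−11} = (−1)^232 = +1.
(202|243)_J = +1 (Zolotarev's lemma cross-check).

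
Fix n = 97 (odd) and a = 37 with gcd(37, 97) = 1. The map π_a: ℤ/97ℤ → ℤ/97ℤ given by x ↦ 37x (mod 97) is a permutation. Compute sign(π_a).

Start at x=9: 9 → 42 → 2 → 74 → 22 → 38 → 48 → … (one orbit).
Cycle lengths of π_37 on ℤ/97ℤ: [96, 1]; 2 cycles in total.
2 cycles on 97: each ℓ→(−1)^(ℓ−1), product (−1)^95 = -1.
Check: (37/97) = -1 by Zolotarev.

-1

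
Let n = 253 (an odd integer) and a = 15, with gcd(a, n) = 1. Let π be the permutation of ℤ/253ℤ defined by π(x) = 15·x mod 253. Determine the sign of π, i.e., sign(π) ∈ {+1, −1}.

-1

Orbit of 152 under x↦15x: [152, 3, 45, 169, 5, 75, 113]… (length divides ord_253(15)).
π_15 has 6 disjoint cycles with lengths [110, 110, 22, 5, 5, 1] on {0,…,252}.
n − c = 253 − 6 = 247; sign = (−1)^247 = -1.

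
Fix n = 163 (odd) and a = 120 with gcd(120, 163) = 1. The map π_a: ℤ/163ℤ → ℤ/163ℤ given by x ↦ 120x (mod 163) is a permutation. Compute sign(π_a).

-1

Trace 53: π^k(53) = [53, 3, 34, 5, 111, 117, 22] for k=0..6.
2 cycles of lengths [162, 1].
sign(π) = (−1)^{n − #cycles} = (−1)^{163−2} = (−1)^161 = -1.
Check: (120/163) = -1 by Zolotarev.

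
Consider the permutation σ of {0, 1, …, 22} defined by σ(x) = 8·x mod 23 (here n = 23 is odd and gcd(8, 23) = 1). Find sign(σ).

+1

Orbit of 2 under x↦8x: [2, 16, 13, 12, 4, 9, 3]… (length divides ord_23(8)).
Decompose π into cycles: lengths [11, 11, 1] (3 cycles, including the fixed point 0).
Σ(ℓ_i−1) = 23−3 = 20; sign = (−1)^20 = +1.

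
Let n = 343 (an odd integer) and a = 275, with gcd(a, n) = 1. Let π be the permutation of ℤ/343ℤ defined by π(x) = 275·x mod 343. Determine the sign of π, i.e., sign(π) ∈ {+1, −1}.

+1

Start at x=79: 79 → 116 → 1 → 275 → 165 → 99 → 128 → … (one orbit).
π_275 has 31 disjoint cycles with lengths [21, 21, 21, 21, 21, 21, 21, 21, 21, 21, 21, 21, 21, 21, 3, 3, 3, 3, 3, 3, 3, 3, 3, 3, 3, 3, 3, 3, 3, 3, 1] on {0,…,342}.
31 cycles on 343: each ℓ→(−1)^(ℓ−1), product (−1)^312 = +1.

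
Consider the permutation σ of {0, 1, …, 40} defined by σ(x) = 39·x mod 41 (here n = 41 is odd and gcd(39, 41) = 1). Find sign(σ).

Start at x=1: 1 → 39 → 4 → 33 → 16 → 9 → 23 → … (one orbit).
Cycle type of π: 20×2 + 1; total 3 cycles.
Σ(ℓ_i−1) = 41−3 = 38; sign = (−1)^38 = +1.

+1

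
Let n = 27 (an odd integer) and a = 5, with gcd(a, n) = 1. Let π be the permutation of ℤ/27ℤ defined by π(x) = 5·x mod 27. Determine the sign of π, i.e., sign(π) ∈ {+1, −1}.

Start at x=26: 26 → 22 → 2 → 10 → 23 → 7 → 8 → … (one orbit).
The orbit structure of x ↦ 5x mod 27: 4 orbits of sizes [18, 6, 2, 1].
Σ(ℓ_i−1) = 27−4 = 23; sign = (−1)^23 = -1.

-1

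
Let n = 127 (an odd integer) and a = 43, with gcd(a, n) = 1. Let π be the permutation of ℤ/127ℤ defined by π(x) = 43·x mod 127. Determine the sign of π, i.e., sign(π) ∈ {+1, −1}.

-1

Start at x=15: 15 → 10 → 49 → 75 → 50 → 118 → 121 → … (one orbit).
Decompose π into cycles: lengths [126, 1] (2 cycles, including the fixed point 0).
sign(π) = (−1)^{n − #cycles} = (−1)^{127−2} = (−1)^125 = -1.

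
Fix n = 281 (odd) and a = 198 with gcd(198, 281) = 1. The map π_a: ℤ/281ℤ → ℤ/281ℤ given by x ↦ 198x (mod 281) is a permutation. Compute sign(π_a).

Orbit of 49 under x↦198x: [49, 148, 80, 104, 79, 187, 215]… (length divides ord_281(198)).
Cycle type of π: 280 + 1; total 2 cycles.
Σ(ℓ_i−1) = 281−2 = 279; sign = (−1)^279 = -1.
The Jacobi symbol (198|281) = -1 (Zolotarev) agrees.

-1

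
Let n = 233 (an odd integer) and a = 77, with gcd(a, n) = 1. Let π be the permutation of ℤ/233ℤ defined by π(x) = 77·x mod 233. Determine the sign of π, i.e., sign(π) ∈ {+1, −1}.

Start at x=118: 118 → 232 → 156 → 129 → 147 → 135 → 143 → … (one orbit).
Cycle lengths of π_77 on ℤ/233ℤ: [232, 1]; 2 cycles in total.
2 cycles on 233: each ℓ→(−1)^(ℓ−1), product (−1)^231 = -1.

-1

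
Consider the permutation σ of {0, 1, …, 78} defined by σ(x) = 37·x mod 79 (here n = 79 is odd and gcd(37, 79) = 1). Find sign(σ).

Trace 31: π^k(31) = [31, 41, 16, 39, 21, 66, 72] for k=0..6.
π_37 has 2 disjoint cycles with lengths [78, 1] on {0,…,78}.
79 − 2 = 77 transpositions; sign(π) = (−1)^77 = -1.

-1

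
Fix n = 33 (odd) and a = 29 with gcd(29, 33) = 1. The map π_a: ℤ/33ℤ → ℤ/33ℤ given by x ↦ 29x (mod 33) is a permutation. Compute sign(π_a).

Start at x=31: 31 → 8 → 1 → 29 → 16 → 2 → 25 → … (one orbit).
The orbit structure of x ↦ 29x mod 33: 5 orbits of sizes [10, 10, 10, 2, 1].
n − c = 33 − 5 = 28; sign = (−1)^28 = +1.
Zolotarev: (29|33) = +1, matching the cycle-count sign.

+1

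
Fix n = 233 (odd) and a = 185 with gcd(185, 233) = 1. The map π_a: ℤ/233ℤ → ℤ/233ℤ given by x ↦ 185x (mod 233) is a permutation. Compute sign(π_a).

Start at x=60: 60 → 149 → 71 → 87 → 18 → 68 → 231 → … (one orbit).
2 cycles of lengths [232, 1].
With 2 cycles on 233 points, sign = (−1)^{233−2} = -1.
Zolotarev: (185|233) = -1, matching the cycle-count sign.

-1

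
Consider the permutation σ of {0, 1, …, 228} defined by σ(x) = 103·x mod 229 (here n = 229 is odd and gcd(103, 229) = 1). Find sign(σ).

+1

Start at x=159: 159 → 118 → 17 → 148 → 130 → 108 → 132 → … (one orbit).
3 cycles of lengths [114, 114, 1].
3 cycles on 229: each ℓ→(−1)^(ℓ−1), product (−1)^226 = +1.
Check: (103/229) = +1 by Zolotarev.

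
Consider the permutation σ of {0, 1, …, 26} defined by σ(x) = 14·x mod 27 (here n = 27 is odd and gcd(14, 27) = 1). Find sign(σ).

Start at x=14: 14 → 7 → 17 → 22 → 11 → 19 → 23 → … (one orbit).
Decompose π into cycles: lengths [18, 6, 2, 1] (4 cycles, including the fixed point 0).
27 − 4 = 23 transpositions; sign(π) = (−1)^23 = -1.

-1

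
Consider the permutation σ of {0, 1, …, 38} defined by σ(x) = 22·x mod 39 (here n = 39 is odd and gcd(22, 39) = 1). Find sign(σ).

Start at x=16: 16 → 1 → 22 → 16 (one orbit).
The orbit structure of x ↦ 22x mod 39: 15 orbits of sizes [3, 3, 3, 3, 3, 3, 3, 3, 3, 3, 3, 3, 1, 1, 1].
15 cycles on 39: each ℓ→(−1)^(ℓ−1), product (−1)^24 = +1.

+1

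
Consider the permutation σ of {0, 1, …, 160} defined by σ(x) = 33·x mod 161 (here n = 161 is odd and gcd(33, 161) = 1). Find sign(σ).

Start at x=10: 10 → 8 → 103 → 18 → 111 → 121 → 129 → … (one orbit).
Decompose π into cycles: lengths [66, 66, 22, 6, 1] (5 cycles, including the fixed point 0).
sign(π) = (−1)^{n − #cycles} = (−1)^{161−5} = (−1)^156 = +1.
(33|161)_J = +1 (Zolotarev's lemma cross-check).

+1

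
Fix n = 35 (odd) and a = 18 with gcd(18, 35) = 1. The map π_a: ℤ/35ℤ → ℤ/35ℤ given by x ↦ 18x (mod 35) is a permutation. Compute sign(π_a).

Trace 4: π^k(4) = [4, 2, 1, 18, 9, 22, 11] for k=0..6.
6 cycles of lengths [12, 12, 4, 3, 3, 1].
n − c = 35 − 6 = 29; sign = (−1)^29 = -1.

-1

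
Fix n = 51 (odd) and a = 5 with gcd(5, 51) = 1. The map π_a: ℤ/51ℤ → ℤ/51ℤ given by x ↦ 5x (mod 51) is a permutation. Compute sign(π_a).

+1

Orbit of 29 under x↦5x: [29, 43, 11, 4, 20, 49, 41]… (length divides ord_51(5)).
π_5 has 5 disjoint cycles with lengths [16, 16, 16, 2, 1] on {0,…,50}.
51 − 5 = 46 transpositions; sign(π) = (−1)^46 = +1.
(5|51)_J = +1 (Zolotarev's lemma cross-check).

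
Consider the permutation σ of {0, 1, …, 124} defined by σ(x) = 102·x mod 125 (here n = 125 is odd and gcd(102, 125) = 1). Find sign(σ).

Trace 11: π^k(11) = [11, 122, 69, 38, 1, 102, 29] for k=0..6.
Cycle type of π: 100 + 20 + 4 + 1; total 4 cycles.
n − c = 125 − 4 = 121; sign = (−1)^121 = -1.
(102|125)_J = -1 (Zolotarev's lemma cross-check).

-1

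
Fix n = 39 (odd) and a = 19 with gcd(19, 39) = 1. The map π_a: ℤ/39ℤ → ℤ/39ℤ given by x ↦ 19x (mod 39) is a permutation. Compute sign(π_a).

-1

Trace 22: π^k(22) = [22, 28, 25, 7, 16, 31, 4] for k=0..6.
π_19 has 6 disjoint cycles with lengths [12, 12, 12, 1, 1, 1] on {0,…,38}.
With 6 cycles on 39 points, sign = (−1)^{39−6} = -1.
Via Zolotarev, sign(π_{19}) = (19|39) = -1.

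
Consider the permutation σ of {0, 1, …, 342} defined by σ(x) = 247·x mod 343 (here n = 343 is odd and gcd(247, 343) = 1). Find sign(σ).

Start at x=207: 207 → 22 → 289 → 39 → 29 → 303 → 67 → … (one orbit).
π_247 has 7 disjoint cycles with lengths [147, 147, 21, 21, 3, 3, 1] on {0,…,342}.
With 7 cycles on 343 points, sign = (−1)^{343−7} = +1.

+1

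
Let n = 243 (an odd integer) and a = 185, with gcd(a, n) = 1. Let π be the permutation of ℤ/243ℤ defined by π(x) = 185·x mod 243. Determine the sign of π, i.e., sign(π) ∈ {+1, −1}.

-1

Start at x=233: 233 → 94 → 137 → 73 → 140 → 142 → 26 → … (one orbit).
The orbit structure of x ↦ 185x mod 243: 6 orbits of sizes [162, 54, 18, 6, 2, 1].
n − c = 243 − 6 = 237; sign = (−1)^237 = -1.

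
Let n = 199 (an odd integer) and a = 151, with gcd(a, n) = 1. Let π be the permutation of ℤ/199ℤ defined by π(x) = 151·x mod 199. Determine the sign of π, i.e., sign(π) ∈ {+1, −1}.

Orbit of 160 under x↦151x: [160, 81, 92, 161, 33, 8, 14]… (length divides ord_199(151)).
3 cycles of lengths [99, 99, 1].
Σ(ℓ_i−1) = 199−3 = 196; sign = (−1)^196 = +1.
Zolotarev: (151|199) = +1, matching the cycle-count sign.

+1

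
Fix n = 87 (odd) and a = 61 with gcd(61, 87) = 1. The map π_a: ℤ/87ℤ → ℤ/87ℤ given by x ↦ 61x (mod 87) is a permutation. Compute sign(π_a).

Start at x=67: 67 → 85 → 52 → 40 → 4 → 70 → 7 → … (one orbit).
6 cycles of lengths [28, 28, 28, 1, 1, 1].
sign(π) = (−1)^{n − #cycles} = (−1)^{87−6} = (−1)^81 = -1.
Check: (61/87) = -1 by Zolotarev.

-1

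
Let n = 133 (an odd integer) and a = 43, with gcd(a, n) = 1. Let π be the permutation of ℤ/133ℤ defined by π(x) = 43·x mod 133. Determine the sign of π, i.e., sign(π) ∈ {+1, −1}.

+1

Trace 85: π^k(85) = [85, 64, 92, 99, 1, 43, 120] for k=0..6.
Decompose π into cycles: lengths [9, 9, 9, 9, 9, 9, 9, 9, 9, 9, 9, 9, 9, 9, 1, 1, 1, 1, 1, 1, 1] (21 cycles, including the fixed point 0).
n − c = 133 − 21 = 112; sign = (−1)^112 = +1.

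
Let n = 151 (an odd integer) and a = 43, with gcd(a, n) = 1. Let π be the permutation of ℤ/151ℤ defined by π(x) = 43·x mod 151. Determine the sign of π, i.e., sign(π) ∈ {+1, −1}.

+1

Orbit of 139 under x↦43x: [139, 88, 9, 85, 31, 125, 90]… (length divides ord_151(43)).
Cycle lengths of π_43 on ℤ/151ℤ: [75, 75, 1]; 3 cycles in total.
sign(π) = (−1)^{n − #cycles} = (−1)^{151−3} = (−1)^148 = +1.
Zolotarev: (43|151) = +1, matching the cycle-count sign.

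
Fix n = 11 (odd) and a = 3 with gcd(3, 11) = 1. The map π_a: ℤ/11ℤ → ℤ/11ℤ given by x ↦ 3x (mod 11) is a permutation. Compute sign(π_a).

Start at x=4: 4 → 1 → 3 → 9 → 5 → 4 (one orbit).
3 cycles of lengths [5, 5, 1].
Σ(ℓ_i−1) = 11−3 = 8; sign = (−1)^8 = +1.
Check: (3/11) = +1 by Zolotarev.

+1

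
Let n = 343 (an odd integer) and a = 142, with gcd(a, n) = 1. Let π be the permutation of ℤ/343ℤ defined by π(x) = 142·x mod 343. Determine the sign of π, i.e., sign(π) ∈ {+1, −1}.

+1

Start at x=275: 275 → 291 → 162 → 23 → 179 → 36 → 310 → … (one orbit).
π_142 has 7 disjoint cycles with lengths [147, 147, 21, 21, 3, 3, 1] on {0,…,342}.
Σ(ℓ_i−1) = 343−7 = 336; sign = (−1)^336 = +1.
(142|343)_J = +1 (Zolotarev's lemma cross-check).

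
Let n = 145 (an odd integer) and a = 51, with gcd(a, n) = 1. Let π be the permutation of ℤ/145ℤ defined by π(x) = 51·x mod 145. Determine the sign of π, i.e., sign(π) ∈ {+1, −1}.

Start at x=36: 36 → 96 → 111 → 6 → 16 → 91 → 1 → … (one orbit).
π_51 has 15 disjoint cycles with lengths [14, 14, 14, 14, 14, 14, 14, 14, 14, 14, 1, 1, 1, 1, 1] on {0,…,144}.
15 cycles on 145: each ℓ→(−1)^(ℓ−1), product (−1)^130 = +1.
(51|145)_J = +1 (Zolotarev's lemma cross-check).

+1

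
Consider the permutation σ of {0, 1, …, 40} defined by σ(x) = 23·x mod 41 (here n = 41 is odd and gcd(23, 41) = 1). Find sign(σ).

+1

Start at x=18: 18 → 4 → 10 → 25 → 1 → 23 → 37 → … (one orbit).
π_23 has 5 disjoint cycles with lengths [10, 10, 10, 10, 1] on {0,…,40}.
41 − 5 = 36 transpositions; sign(π) = (−1)^36 = +1.
Via Zolotarev, sign(π_{23}) = (23|41) = +1.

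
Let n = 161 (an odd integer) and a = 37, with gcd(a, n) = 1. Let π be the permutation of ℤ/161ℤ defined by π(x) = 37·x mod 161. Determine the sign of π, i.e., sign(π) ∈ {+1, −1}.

Trace 50: π^k(50) = [50, 79, 25, 120, 93, 60, 127] for k=0..6.
The orbit structure of x ↦ 37x mod 161: 6 orbits of sizes [66, 66, 22, 3, 3, 1].
161 − 6 = 155 transpositions; sign(π) = (−1)^155 = -1.
Check: (37/161) = -1 by Zolotarev.

-1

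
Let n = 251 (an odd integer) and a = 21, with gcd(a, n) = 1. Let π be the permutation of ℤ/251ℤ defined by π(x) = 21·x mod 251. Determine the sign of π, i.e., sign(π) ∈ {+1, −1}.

+1

Orbit of 94 under x↦21x: [94, 217, 39, 66, 131, 241, 41]… (length divides ord_251(21)).
3 cycles of lengths [125, 125, 1].
n − c = 251 − 3 = 248; sign = (−1)^248 = +1.
The Jacobi symbol (21|251) = +1 (Zolotarev) agrees.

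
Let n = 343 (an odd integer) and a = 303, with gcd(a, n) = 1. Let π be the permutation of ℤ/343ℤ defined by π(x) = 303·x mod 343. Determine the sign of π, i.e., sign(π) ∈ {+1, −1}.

Trace 310: π^k(310) = [310, 291, 22, 149, 214, 15, 86] for k=0..6.
π_303 has 7 disjoint cycles with lengths [147, 147, 21, 21, 3, 3, 1] on {0,…,342}.
7 cycles on 343: each ℓ→(−1)^(ℓ−1), product (−1)^336 = +1.
Zolotarev: (303|343) = +1, matching the cycle-count sign.

+1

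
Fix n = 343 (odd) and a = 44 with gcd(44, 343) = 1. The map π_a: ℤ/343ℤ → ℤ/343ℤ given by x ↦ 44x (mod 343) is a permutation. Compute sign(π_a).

+1

Start at x=165: 165 → 57 → 107 → 249 → 323 → 149 → 39 → … (one orbit).
Cycle type of π: 147×2 + 21×2 + 3×2 + 1; total 7 cycles.
sign(π) = (−1)^{n − #cycles} = (−1)^{343−7} = (−1)^336 = +1.
Via Zolotarev, sign(π_{44}) = (44|343) = +1.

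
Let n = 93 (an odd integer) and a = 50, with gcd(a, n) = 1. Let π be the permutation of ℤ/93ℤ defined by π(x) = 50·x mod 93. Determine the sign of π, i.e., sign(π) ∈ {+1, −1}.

Trace 82: π^k(82) = [82, 8, 28, 5, 64, 38, 40] for k=0..6.
π_50 has 6 disjoint cycles with lengths [30, 30, 15, 15, 2, 1] on {0,…,92}.
sign(π) = (−1)^{n − #cycles} = (−1)^{93−6} = (−1)^87 = -1.
Zolotarev: (50|93) = -1, matching the cycle-count sign.

-1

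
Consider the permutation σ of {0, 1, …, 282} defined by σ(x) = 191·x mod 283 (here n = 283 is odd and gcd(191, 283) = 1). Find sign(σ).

Orbit of 197 under x↦191x: [197, 271, 255, 29, 162, 95, 33]… (length divides ord_283(191)).
Cycle lengths of π_191 on ℤ/283ℤ: [282, 1]; 2 cycles in total.
n − c = 283 − 2 = 281; sign = (−1)^281 = -1.

-1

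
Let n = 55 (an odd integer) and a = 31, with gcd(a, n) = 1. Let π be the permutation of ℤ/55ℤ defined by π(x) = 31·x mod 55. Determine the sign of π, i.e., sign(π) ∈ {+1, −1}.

Orbit of 16 under x↦31x: [16, 1, 31, 26, 36]… (length divides ord_55(31)).
π_31 has 15 disjoint cycles with lengths [5, 5, 5, 5, 5, 5, 5, 5, 5, 5, 1, 1, 1, 1, 1] on {0,…,54}.
n − c = 55 − 15 = 40; sign = (−1)^40 = +1.

+1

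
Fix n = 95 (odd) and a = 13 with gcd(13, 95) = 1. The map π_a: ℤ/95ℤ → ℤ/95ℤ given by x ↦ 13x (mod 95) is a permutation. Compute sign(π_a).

+1

Orbit of 64 under x↦13x: [64, 72, 81, 8, 9, 22, 1]… (length divides ord_95(13)).
The orbit structure of x ↦ 13x mod 95: 5 orbits of sizes [36, 36, 18, 4, 1].
Σ(ℓ_i−1) = 95−5 = 90; sign = (−1)^90 = +1.
Via Zolotarev, sign(π_{13}) = (13|95) = +1.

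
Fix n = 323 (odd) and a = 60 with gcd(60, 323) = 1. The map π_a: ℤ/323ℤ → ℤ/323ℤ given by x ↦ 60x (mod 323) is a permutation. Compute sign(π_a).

-1

Trace 223: π^k(223) = [223, 137, 145, 302, 32, 305, 212] for k=0..6.
Cycle lengths of π_60 on ℤ/323ℤ: [72, 72, 72, 72, 18, 8, 8, 1]; 8 cycles in total.
sign(π) = (−1)^{n − #cycles} = (−1)^{323−8} = (−1)^315 = -1.
Zolotarev: (60|323) = -1, matching the cycle-count sign.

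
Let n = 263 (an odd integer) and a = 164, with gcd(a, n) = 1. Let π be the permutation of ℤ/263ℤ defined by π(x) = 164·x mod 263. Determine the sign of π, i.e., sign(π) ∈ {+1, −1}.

-1

Start at x=24: 24 → 254 → 102 → 159 → 39 → 84 → 100 → … (one orbit).
2 cycles of lengths [262, 1].
sign(π) = (−1)^{n − #cycles} = (−1)^{263−2} = (−1)^261 = -1.
Zolotarev: (164|263) = -1, matching the cycle-count sign.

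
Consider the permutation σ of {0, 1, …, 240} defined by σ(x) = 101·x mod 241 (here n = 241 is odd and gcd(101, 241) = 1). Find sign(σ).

-1

Start at x=156: 156 → 91 → 33 → 200 → 197 → 135 → 139 → … (one orbit).
Decompose π into cycles: lengths [80, 80, 80, 1] (4 cycles, including the fixed point 0).
n − c = 241 − 4 = 237; sign = (−1)^237 = -1.
(101|241)_J = -1 (Zolotarev's lemma cross-check).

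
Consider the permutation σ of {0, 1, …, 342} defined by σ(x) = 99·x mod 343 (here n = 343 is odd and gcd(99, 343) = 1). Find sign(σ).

+1

Start at x=197: 197 → 295 → 50 → 148 → 246 → 1 → 99 → 197 (one orbit).
The orbit structure of x ↦ 99x mod 343: 91 orbits of sizes [7, 7, 7, 7, 7, 7, 7, 7, 7, 7, 7, 7, 7, 7, 7, 7, 7, 7, 7, 7, 7, 7, 7, 7, 7, 7, 7, 7, 7, 7, 7, 7, 7, 7, 7, 7, 7, 7, 7, 7, 7, 7, 1, 1, 1, 1, 1, 1, 1, 1, 1, 1, 1, 1, 1, 1, 1, 1, 1, 1, 1, 1, 1, 1, 1, 1, 1, 1, 1, 1, 1, 1, 1, 1, 1, 1, 1, 1, 1, 1, 1, 1, 1, 1, 1, 1, 1, 1, 1, 1, 1].
Σ(ℓ_i−1) = 343−91 = 252; sign = (−1)^252 = +1.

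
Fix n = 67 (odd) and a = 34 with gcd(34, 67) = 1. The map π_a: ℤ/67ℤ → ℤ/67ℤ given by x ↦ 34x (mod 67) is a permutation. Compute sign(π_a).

Start at x=4: 4 → 2 → 1 → 34 → 17 → 42 → 21 → … (one orbit).
Cycle type of π: 66 + 1; total 2 cycles.
n − c = 67 − 2 = 65; sign = (−1)^65 = -1.
Check: (34/67) = -1 by Zolotarev.

-1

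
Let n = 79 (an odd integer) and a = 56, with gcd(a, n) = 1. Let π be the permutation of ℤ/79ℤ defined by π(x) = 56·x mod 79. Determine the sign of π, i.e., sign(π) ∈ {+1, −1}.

Start at x=23: 23 → 24 → 1 → 56 → 55 → 78 → 23 (one orbit).
Cycle lengths of π_56 on ℤ/79ℤ: [6, 6, 6, 6, 6, 6, 6, 6, 6, 6, 6, 6, 6, 1]; 14 cycles in total.
Σ(ℓ_i−1) = 79−14 = 65; sign = (−1)^65 = -1.

-1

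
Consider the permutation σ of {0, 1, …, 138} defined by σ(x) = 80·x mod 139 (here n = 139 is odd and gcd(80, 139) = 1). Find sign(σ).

+1

Trace 52: π^k(52) = [52, 129, 34, 79, 65, 57, 112] for k=0..6.
Cycle lengths of π_80 on ℤ/139ℤ: [23, 23, 23, 23, 23, 23, 1]; 7 cycles in total.
sign(π) = (−1)^{n − #cycles} = (−1)^{139−7} = (−1)^132 = +1.
The Jacobi symbol (80|139) = +1 (Zolotarev) agrees.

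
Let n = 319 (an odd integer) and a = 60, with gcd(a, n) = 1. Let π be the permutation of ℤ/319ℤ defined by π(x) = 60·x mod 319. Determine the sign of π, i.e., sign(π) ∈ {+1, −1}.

Trace 280: π^k(280) = [280, 212, 279, 152, 188, 115, 201] for k=0..6.
Cycle type of π: 140×2 + 28 + 5×2 + 1; total 6 cycles.
With 6 cycles on 319 points, sign = (−1)^{319−6} = -1.
The Jacobi symbol (60|319) = -1 (Zolotarev) agrees.

-1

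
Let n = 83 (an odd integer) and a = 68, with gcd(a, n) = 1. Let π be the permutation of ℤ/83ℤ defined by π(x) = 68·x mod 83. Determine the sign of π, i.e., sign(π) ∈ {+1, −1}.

Orbit of 63 under x↦68x: [63, 51, 65, 21, 17, 77, 7]… (length divides ord_83(68)).
Decompose π into cycles: lengths [41, 41, 1] (3 cycles, including the fixed point 0).
83 − 3 = 80 transpositions; sign(π) = (−1)^80 = +1.
Check: (68/83) = +1 by Zolotarev.

+1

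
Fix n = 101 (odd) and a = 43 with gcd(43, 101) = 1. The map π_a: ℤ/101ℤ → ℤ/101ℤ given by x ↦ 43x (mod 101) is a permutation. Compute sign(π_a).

Trace 19: π^k(19) = [19, 9, 84, 77, 79, 64, 25] for k=0..6.
3 cycles of lengths [50, 50, 1].
sign(π) = (−1)^{n − #cycles} = (−1)^{101−3} = (−1)^98 = +1.
Via Zolotarev, sign(π_{43}) = (43|101) = +1.

+1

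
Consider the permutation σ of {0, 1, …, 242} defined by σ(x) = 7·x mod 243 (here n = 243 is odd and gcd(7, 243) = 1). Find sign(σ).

Start at x=91: 91 → 151 → 85 → 109 → 34 → 238 → 208 → … (one orbit).
Decompose π into cycles: lengths [81, 81, 27, 27, 9, 9, 3, 3, 1, 1, 1] (11 cycles, including the fixed point 0).
243 − 11 = 232 transpositions; sign(π) = (−1)^232 = +1.
Zolotarev: (7|243) = +1, matching the cycle-count sign.

+1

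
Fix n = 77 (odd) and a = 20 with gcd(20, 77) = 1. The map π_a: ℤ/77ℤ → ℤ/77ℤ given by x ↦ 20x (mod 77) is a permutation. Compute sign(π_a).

-1

Start at x=71: 71 → 34 → 64 → 48 → 36 → 27 → 1 → … (one orbit).
Cycle type of π: 10×6 + 5×2 + 2×3 + 1; total 12 cycles.
n − c = 77 − 12 = 65; sign = (−1)^65 = -1.
Check: (20/77) = -1 by Zolotarev.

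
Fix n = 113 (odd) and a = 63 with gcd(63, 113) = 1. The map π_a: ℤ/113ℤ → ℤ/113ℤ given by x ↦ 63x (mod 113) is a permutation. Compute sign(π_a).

Trace 102: π^k(102) = [102, 98, 72, 16, 104, 111, 100] for k=0..6.
Cycle lengths of π_63 on ℤ/113ℤ: [56, 56, 1]; 3 cycles in total.
113 − 3 = 110 transpositions; sign(π) = (−1)^110 = +1.

+1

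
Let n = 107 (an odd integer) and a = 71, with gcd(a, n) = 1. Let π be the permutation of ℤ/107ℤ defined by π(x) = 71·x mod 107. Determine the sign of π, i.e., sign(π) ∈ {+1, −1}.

Start at x=11: 11 → 32 → 25 → 63 → 86 → 7 → 69 → … (one orbit).
2 cycles of lengths [106, 1].
2 cycles on 107: each ℓ→(−1)^(ℓ−1), product (−1)^105 = -1.
Zolotarev: (71|107) = -1, matching the cycle-count sign.

-1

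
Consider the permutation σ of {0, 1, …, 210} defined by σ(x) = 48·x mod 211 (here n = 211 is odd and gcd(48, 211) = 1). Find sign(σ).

Start at x=98: 98 → 62 → 22 → 1 → 48 → 194 → 28 → … (one orbit).
Decompose π into cycles: lengths [210, 1] (2 cycles, including the fixed point 0).
With 2 cycles on 211 points, sign = (−1)^{211−2} = -1.
Zolotarev: (48|211) = -1, matching the cycle-count sign.

-1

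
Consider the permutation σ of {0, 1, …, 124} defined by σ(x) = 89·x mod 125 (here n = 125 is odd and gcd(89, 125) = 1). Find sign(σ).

Start at x=124: 124 → 36 → 79 → 31 → 9 → 51 → 39 → … (one orbit).
Decompose π into cycles: lengths [50, 50, 10, 10, 2, 2, 1] (7 cycles, including the fixed point 0).
7 cycles on 125: each ℓ→(−1)^(ℓ−1), product (−1)^118 = +1.

+1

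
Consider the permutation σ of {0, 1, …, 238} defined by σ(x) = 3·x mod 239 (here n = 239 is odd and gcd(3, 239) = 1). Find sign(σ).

Orbit of 113 under x↦3x: [113, 100, 61, 183, 71, 213, 161]… (length divides ord_239(3)).
Cycle lengths of π_3 on ℤ/239ℤ: [119, 119, 1]; 3 cycles in total.
With 3 cycles on 239 points, sign = (−1)^{239−3} = +1.

+1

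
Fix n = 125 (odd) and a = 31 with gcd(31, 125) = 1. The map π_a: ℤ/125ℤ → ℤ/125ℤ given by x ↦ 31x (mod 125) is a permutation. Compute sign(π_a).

+1

Orbit of 71 under x↦31x: [71, 76, 106, 36, 116, 96, 101]… (length divides ord_125(31)).
13 cycles of lengths [25, 25, 25, 25, 5, 5, 5, 5, 1, 1, 1, 1, 1].
125 − 13 = 112 transpositions; sign(π) = (−1)^112 = +1.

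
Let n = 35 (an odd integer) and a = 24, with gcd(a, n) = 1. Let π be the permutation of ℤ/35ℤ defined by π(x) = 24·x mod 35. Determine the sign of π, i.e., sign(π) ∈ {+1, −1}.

-1

Orbit of 24 under x↦24x: [24, 16, 34, 11, 19, 1]… (length divides ord_35(24)).
Decompose π into cycles: lengths [6, 6, 6, 6, 6, 2, 2, 1] (8 cycles, including the fixed point 0).
Σ(ℓ_i−1) = 35−8 = 27; sign = (−1)^27 = -1.
The Jacobi symbol (24|35) = -1 (Zolotarev) agrees.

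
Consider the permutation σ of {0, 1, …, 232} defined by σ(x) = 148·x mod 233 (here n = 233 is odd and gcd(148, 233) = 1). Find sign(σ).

+1

Start at x=142: 142 → 46 → 51 → 92 → 102 → 184 → 204 → … (one orbit).
Decompose π into cycles: lengths [29, 29, 29, 29, 29, 29, 29, 29, 1] (9 cycles, including the fixed point 0).
233 − 9 = 224 transpositions; sign(π) = (−1)^224 = +1.
The Jacobi symbol (148|233) = +1 (Zolotarev) agrees.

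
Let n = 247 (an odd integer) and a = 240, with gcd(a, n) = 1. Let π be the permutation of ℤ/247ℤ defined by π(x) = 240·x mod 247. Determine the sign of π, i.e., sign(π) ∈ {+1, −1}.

+1

Orbit of 141 under x↦240x: [141, 1, 240, 49, 151, 178, 236]… (length divides ord_247(240)).
Cycle type of π: 12×19 + 6×3 + 1; total 23 cycles.
Σ(ℓ_i−1) = 247−23 = 224; sign = (−1)^224 = +1.
The Jacobi symbol (240|247) = +1 (Zolotarev) agrees.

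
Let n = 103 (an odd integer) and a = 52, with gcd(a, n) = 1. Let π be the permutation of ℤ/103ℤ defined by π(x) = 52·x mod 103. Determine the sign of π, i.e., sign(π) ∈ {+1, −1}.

+1

Start at x=49: 49 → 76 → 38 → 19 → 61 → 82 → 41 → … (one orbit).
Cycle lengths of π_52 on ℤ/103ℤ: [51, 51, 1]; 3 cycles in total.
n − c = 103 − 3 = 100; sign = (−1)^100 = +1.
Check: (52/103) = +1 by Zolotarev.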